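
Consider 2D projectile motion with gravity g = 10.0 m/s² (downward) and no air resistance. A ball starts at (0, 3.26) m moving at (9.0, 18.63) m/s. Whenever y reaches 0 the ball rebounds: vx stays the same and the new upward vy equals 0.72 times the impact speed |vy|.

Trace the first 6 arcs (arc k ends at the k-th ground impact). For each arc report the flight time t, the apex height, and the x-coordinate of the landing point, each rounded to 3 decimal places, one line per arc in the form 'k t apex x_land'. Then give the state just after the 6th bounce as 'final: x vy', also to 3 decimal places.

Arc 1: start y=3.260, vy=18.630 → t=3.893, apex=20.614, x_land=35.041, impact vy=-20.305
  bounce: vy ← 0.72·20.305 = 14.619
Arc 2: start y=0.000, vy=14.619 → t=2.924, apex=10.686, x_land=61.356, impact vy=-14.619
  bounce: vy ← 0.72·14.619 = 10.526
Arc 3: start y=0.000, vy=10.526 → t=2.105, apex=5.540, x_land=80.303, impact vy=-10.526
  bounce: vy ← 0.72·10.526 = 7.579
Arc 4: start y=0.000, vy=7.579 → t=1.516, apex=2.872, x_land=93.944, impact vy=-7.579
  bounce: vy ← 0.72·7.579 = 5.457
Arc 5: start y=0.000, vy=5.457 → t=1.091, apex=1.489, x_land=103.766, impact vy=-5.457
  bounce: vy ← 0.72·5.457 = 3.929
Arc 6: start y=0.000, vy=3.929 → t=0.786, apex=0.772, x_land=110.838, impact vy=-3.929
  bounce: vy ← 0.72·3.929 = 2.829

1 3.893 20.614 35.041
2 2.924 10.686 61.356
3 2.105 5.540 80.303
4 1.516 2.872 93.944
5 1.091 1.489 103.766
6 0.786 0.772 110.838
final: 110.838 2.829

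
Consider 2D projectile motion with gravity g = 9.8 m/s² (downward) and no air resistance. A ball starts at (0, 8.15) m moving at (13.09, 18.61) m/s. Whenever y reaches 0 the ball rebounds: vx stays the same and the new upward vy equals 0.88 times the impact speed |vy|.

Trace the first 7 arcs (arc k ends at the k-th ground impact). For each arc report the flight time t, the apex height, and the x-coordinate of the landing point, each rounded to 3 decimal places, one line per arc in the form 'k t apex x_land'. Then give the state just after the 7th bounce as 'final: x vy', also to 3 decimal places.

Arc 1: start y=8.150, vy=18.610 → t=4.194, apex=25.820, x_land=54.906, impact vy=-22.496
  bounce: vy ← 0.88·22.496 = 19.797
Arc 2: start y=0.000, vy=19.797 → t=4.040, apex=19.995, x_land=107.791, impact vy=-19.797
  bounce: vy ← 0.88·19.797 = 17.421
Arc 3: start y=0.000, vy=17.421 → t=3.555, apex=15.484, x_land=154.330, impact vy=-17.421
  bounce: vy ← 0.88·17.421 = 15.330
Arc 4: start y=0.000, vy=15.330 → t=3.129, apex=11.991, x_land=195.284, impact vy=-15.330
  bounce: vy ← 0.88·15.330 = 13.491
Arc 5: start y=0.000, vy=13.491 → t=2.753, apex=9.286, x_land=231.323, impact vy=-13.491
  bounce: vy ← 0.88·13.491 = 11.872
Arc 6: start y=0.000, vy=11.872 → t=2.423, apex=7.191, x_land=263.038, impact vy=-11.872
  bounce: vy ← 0.88·11.872 = 10.447
Arc 7: start y=0.000, vy=10.447 → t=2.132, apex=5.569, x_land=290.947, impact vy=-10.447
  bounce: vy ← 0.88·10.447 = 9.194

1 4.194 25.820 54.906
2 4.040 19.995 107.791
3 3.555 15.484 154.330
4 3.129 11.991 195.284
5 2.753 9.286 231.323
6 2.423 7.191 263.038
7 2.132 5.569 290.947
final: 290.947 9.194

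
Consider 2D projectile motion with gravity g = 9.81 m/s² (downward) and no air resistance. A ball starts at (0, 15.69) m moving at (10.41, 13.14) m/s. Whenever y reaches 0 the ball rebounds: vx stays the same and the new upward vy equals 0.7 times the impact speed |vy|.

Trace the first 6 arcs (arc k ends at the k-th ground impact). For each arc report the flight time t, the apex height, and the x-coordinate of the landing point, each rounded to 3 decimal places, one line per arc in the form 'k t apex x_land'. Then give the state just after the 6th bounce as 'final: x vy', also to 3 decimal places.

Arc 1: start y=15.690, vy=13.140 → t=3.574, apex=24.490, x_land=37.205, impact vy=-21.920
  bounce: vy ← 0.7·21.920 = 15.344
Arc 2: start y=0.000, vy=15.344 → t=3.128, apex=12.000, x_land=69.770, impact vy=-15.344
  bounce: vy ← 0.7·15.344 = 10.741
Arc 3: start y=0.000, vy=10.741 → t=2.190, apex=5.880, x_land=92.566, impact vy=-10.741
  bounce: vy ← 0.7·10.741 = 7.519
Arc 4: start y=0.000, vy=7.519 → t=1.533, apex=2.881, x_land=108.523, impact vy=-7.519
  bounce: vy ← 0.7·7.519 = 5.263
Arc 5: start y=0.000, vy=5.263 → t=1.073, apex=1.412, x_land=119.693, impact vy=-5.263
  bounce: vy ← 0.7·5.263 = 3.684
Arc 6: start y=0.000, vy=3.684 → t=0.751, apex=0.692, x_land=127.511, impact vy=-3.684
  bounce: vy ← 0.7·3.684 = 2.579

1 3.574 24.490 37.205
2 3.128 12.000 69.770
3 2.190 5.880 92.566
4 1.533 2.881 108.523
5 1.073 1.412 119.693
6 0.751 0.692 127.511
final: 127.511 2.579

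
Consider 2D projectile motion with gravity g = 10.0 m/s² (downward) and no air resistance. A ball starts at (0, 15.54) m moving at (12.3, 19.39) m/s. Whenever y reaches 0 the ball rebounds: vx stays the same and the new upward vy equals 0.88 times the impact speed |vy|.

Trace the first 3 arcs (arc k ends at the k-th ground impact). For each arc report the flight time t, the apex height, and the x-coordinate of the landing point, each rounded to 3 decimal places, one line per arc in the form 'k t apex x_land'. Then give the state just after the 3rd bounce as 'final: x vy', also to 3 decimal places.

Arc 1: start y=15.540, vy=19.390 → t=4.560, apex=34.339, x_land=56.083, impact vy=-26.206
  bounce: vy ← 0.88·26.206 = 23.062
Arc 2: start y=0.000, vy=23.062 → t=4.612, apex=26.592, x_land=112.815, impact vy=-23.062
  bounce: vy ← 0.88·23.062 = 20.294
Arc 3: start y=0.000, vy=20.294 → t=4.059, apex=20.593, x_land=162.739, impact vy=-20.294
  bounce: vy ← 0.88·20.294 = 17.859

1 4.560 34.339 56.083
2 4.612 26.592 112.815
3 4.059 20.593 162.739
final: 162.739 17.859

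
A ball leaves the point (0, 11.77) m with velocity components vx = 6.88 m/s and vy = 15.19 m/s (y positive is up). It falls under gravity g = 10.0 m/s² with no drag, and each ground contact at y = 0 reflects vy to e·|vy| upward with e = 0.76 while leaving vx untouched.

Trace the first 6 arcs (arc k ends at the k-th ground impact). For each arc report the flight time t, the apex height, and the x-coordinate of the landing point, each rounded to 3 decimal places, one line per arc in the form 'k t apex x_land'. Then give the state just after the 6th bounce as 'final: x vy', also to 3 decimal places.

1 3.678 23.307 25.305
2 3.282 13.462 47.883
3 2.494 7.776 65.042
4 1.896 4.491 78.083
5 1.441 2.594 87.995
6 1.095 1.498 95.527
final: 95.527 4.160

Arc 1: start y=11.770, vy=15.190 → t=3.678, apex=23.307, x_land=25.305, impact vy=-21.590
  bounce: vy ← 0.76·21.590 = 16.409
Arc 2: start y=0.000, vy=16.409 → t=3.282, apex=13.462, x_land=47.883, impact vy=-16.409
  bounce: vy ← 0.76·16.409 = 12.470
Arc 3: start y=0.000, vy=12.470 → t=2.494, apex=7.776, x_land=65.042, impact vy=-12.470
  bounce: vy ← 0.76·12.470 = 9.478
Arc 4: start y=0.000, vy=9.478 → t=1.896, apex=4.491, x_land=78.083, impact vy=-9.478
  bounce: vy ← 0.76·9.478 = 7.203
Arc 5: start y=0.000, vy=7.203 → t=1.441, apex=2.594, x_land=87.995, impact vy=-7.203
  bounce: vy ← 0.76·7.203 = 5.474
Arc 6: start y=0.000, vy=5.474 → t=1.095, apex=1.498, x_land=95.527, impact vy=-5.474
  bounce: vy ← 0.76·5.474 = 4.160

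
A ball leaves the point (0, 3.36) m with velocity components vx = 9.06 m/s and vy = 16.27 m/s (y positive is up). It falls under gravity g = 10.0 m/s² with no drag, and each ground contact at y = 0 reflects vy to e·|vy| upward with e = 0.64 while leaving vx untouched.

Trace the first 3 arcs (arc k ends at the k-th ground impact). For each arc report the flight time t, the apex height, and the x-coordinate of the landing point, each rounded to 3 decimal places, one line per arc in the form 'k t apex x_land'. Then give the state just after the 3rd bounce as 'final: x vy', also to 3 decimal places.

1 3.449 16.596 31.247
2 2.332 6.798 52.374
3 1.492 2.784 65.896
final: 65.896 4.776

Arc 1: start y=3.360, vy=16.270 → t=3.449, apex=16.596, x_land=31.247, impact vy=-18.218
  bounce: vy ← 0.64·18.218 = 11.660
Arc 2: start y=0.000, vy=11.660 → t=2.332, apex=6.798, x_land=52.374, impact vy=-11.660
  bounce: vy ← 0.64·11.660 = 7.462
Arc 3: start y=0.000, vy=7.462 → t=1.492, apex=2.784, x_land=65.896, impact vy=-7.462
  bounce: vy ← 0.64·7.462 = 4.776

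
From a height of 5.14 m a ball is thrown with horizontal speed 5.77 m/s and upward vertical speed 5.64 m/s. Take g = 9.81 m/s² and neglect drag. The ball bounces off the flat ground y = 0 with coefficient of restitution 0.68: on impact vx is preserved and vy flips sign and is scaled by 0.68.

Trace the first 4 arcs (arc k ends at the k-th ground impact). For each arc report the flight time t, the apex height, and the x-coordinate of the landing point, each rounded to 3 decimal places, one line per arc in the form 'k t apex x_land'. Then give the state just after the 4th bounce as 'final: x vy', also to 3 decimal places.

Arc 1: start y=5.140, vy=5.640 → t=1.749, apex=6.761, x_land=10.092, impact vy=-11.518
  bounce: vy ← 0.68·11.518 = 7.832
Arc 2: start y=0.000, vy=7.832 → t=1.597, apex=3.126, x_land=19.305, impact vy=-7.832
  bounce: vy ← 0.68·7.832 = 5.326
Arc 3: start y=0.000, vy=5.326 → t=1.086, apex=1.446, x_land=25.570, impact vy=-5.326
  bounce: vy ← 0.68·5.326 = 3.622
Arc 4: start y=0.000, vy=3.622 → t=0.738, apex=0.668, x_land=29.830, impact vy=-3.622
  bounce: vy ← 0.68·3.622 = 2.463

1 1.749 6.761 10.092
2 1.597 3.126 19.305
3 1.086 1.446 25.570
4 0.738 0.668 29.830
final: 29.830 2.463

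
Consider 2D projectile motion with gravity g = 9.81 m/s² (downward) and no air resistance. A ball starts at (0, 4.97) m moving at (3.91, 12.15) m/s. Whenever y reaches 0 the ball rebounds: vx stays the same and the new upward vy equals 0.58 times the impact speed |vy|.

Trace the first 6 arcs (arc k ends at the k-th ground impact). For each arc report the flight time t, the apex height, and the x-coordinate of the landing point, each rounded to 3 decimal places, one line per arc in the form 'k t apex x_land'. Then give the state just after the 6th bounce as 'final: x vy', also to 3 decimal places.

1 2.835 12.494 11.083
2 1.851 4.203 18.322
3 1.074 1.414 22.520
4 0.623 0.476 24.955
5 0.361 0.160 26.368
6 0.210 0.054 27.187
final: 27.187 0.596

Arc 1: start y=4.970, vy=12.150 → t=2.835, apex=12.494, x_land=11.083, impact vy=-15.657
  bounce: vy ← 0.58·15.657 = 9.081
Arc 2: start y=0.000, vy=9.081 → t=1.851, apex=4.203, x_land=18.322, impact vy=-9.081
  bounce: vy ← 0.58·9.081 = 5.267
Arc 3: start y=0.000, vy=5.267 → t=1.074, apex=1.414, x_land=22.520, impact vy=-5.267
  bounce: vy ← 0.58·5.267 = 3.055
Arc 4: start y=0.000, vy=3.055 → t=0.623, apex=0.476, x_land=24.955, impact vy=-3.055
  bounce: vy ← 0.58·3.055 = 1.772
Arc 5: start y=0.000, vy=1.772 → t=0.361, apex=0.160, x_land=26.368, impact vy=-1.772
  bounce: vy ← 0.58·1.772 = 1.028
Arc 6: start y=0.000, vy=1.028 → t=0.210, apex=0.054, x_land=27.187, impact vy=-1.028
  bounce: vy ← 0.58·1.028 = 0.596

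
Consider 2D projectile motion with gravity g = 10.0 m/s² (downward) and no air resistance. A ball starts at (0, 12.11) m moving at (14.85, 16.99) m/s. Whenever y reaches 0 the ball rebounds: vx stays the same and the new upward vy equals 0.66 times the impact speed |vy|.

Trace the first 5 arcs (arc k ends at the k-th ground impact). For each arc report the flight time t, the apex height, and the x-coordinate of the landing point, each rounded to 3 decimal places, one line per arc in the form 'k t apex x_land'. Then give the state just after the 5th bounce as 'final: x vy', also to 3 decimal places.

1 4.003 26.543 59.445
2 3.041 11.562 104.609
3 2.007 5.036 134.417
4 1.325 2.194 154.090
5 0.874 0.956 167.075
final: 167.075 2.885

Arc 1: start y=12.110, vy=16.990 → t=4.003, apex=26.543, x_land=59.445, impact vy=-23.040
  bounce: vy ← 0.66·23.040 = 15.207
Arc 2: start y=0.000, vy=15.207 → t=3.041, apex=11.562, x_land=104.609, impact vy=-15.207
  bounce: vy ← 0.66·15.207 = 10.036
Arc 3: start y=0.000, vy=10.036 → t=2.007, apex=5.036, x_land=134.417, impact vy=-10.036
  bounce: vy ← 0.66·10.036 = 6.624
Arc 4: start y=0.000, vy=6.624 → t=1.325, apex=2.194, x_land=154.090, impact vy=-6.624
  bounce: vy ← 0.66·6.624 = 4.372
Arc 5: start y=0.000, vy=4.372 → t=0.874, apex=0.956, x_land=167.075, impact vy=-4.372
  bounce: vy ← 0.66·4.372 = 2.885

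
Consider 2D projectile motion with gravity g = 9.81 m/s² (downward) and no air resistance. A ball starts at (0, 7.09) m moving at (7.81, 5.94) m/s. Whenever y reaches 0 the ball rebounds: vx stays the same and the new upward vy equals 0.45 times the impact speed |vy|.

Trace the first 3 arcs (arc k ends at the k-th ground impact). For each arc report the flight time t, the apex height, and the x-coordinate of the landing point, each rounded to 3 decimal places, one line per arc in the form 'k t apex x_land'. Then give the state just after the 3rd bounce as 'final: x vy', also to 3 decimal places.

Arc 1: start y=7.090, vy=5.940 → t=1.952, apex=8.888, x_land=15.242, impact vy=-13.206
  bounce: vy ← 0.45·13.206 = 5.943
Arc 2: start y=0.000, vy=5.943 → t=1.212, apex=1.800, x_land=24.704, impact vy=-5.943
  bounce: vy ← 0.45·5.943 = 2.674
Arc 3: start y=0.000, vy=2.674 → t=0.545, apex=0.364, x_land=28.962, impact vy=-2.674
  bounce: vy ← 0.45·2.674 = 1.203

1 1.952 8.888 15.242
2 1.212 1.800 24.704
3 0.545 0.364 28.962
final: 28.962 1.203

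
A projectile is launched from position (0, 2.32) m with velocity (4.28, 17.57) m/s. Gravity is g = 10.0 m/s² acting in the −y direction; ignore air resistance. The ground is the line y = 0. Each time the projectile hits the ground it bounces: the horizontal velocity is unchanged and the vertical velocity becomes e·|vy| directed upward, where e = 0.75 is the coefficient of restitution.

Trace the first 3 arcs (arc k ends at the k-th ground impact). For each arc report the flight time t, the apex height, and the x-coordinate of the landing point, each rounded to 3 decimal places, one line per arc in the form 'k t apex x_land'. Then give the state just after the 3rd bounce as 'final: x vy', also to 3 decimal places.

Arc 1: start y=2.320, vy=17.570 → t=3.641, apex=17.755, x_land=15.585, impact vy=-18.844
  bounce: vy ← 0.75·18.844 = 14.133
Arc 2: start y=0.000, vy=14.133 → t=2.827, apex=9.987, x_land=27.683, impact vy=-14.133
  bounce: vy ← 0.75·14.133 = 10.600
Arc 3: start y=0.000, vy=10.600 → t=2.120, apex=5.618, x_land=36.757, impact vy=-10.600
  bounce: vy ← 0.75·10.600 = 7.950

1 3.641 17.755 15.585
2 2.827 9.987 27.683
3 2.120 5.618 36.757
final: 36.757 7.950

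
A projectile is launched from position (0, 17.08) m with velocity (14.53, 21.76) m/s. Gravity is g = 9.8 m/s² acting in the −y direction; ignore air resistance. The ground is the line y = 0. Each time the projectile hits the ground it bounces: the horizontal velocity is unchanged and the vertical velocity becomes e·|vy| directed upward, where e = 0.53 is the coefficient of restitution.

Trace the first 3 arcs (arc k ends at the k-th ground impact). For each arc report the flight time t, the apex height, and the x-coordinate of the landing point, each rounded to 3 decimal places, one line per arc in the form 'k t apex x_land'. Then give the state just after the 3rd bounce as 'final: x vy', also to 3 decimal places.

Arc 1: start y=17.080, vy=21.760 → t=5.121, apex=41.238, x_land=74.414, impact vy=-28.430
  bounce: vy ← 0.53·28.430 = 15.068
Arc 2: start y=0.000, vy=15.068 → t=3.075, apex=11.584, x_land=119.095, impact vy=-15.068
  bounce: vy ← 0.53·15.068 = 7.986
Arc 3: start y=0.000, vy=7.986 → t=1.630, apex=3.254, x_land=142.776, impact vy=-7.986
  bounce: vy ← 0.53·7.986 = 4.233

1 5.121 41.238 74.414
2 3.075 11.584 119.095
3 1.630 3.254 142.776
final: 142.776 4.233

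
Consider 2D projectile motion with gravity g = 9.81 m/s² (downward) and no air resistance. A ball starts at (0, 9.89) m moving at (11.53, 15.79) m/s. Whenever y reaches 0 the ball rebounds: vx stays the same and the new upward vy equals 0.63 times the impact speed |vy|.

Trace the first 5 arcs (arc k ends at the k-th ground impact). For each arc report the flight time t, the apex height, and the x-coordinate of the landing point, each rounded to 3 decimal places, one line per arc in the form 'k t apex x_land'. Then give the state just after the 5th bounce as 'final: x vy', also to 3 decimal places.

1 3.756 22.598 43.307
2 2.704 8.969 74.489
3 1.704 3.560 94.134
4 1.073 1.413 106.511
5 0.676 0.561 114.308
final: 114.308 2.090

Arc 1: start y=9.890, vy=15.790 → t=3.756, apex=22.598, x_land=43.307, impact vy=-21.056
  bounce: vy ← 0.63·21.056 = 13.265
Arc 2: start y=0.000, vy=13.265 → t=2.704, apex=8.969, x_land=74.489, impact vy=-13.265
  bounce: vy ← 0.63·13.265 = 8.357
Arc 3: start y=0.000, vy=8.357 → t=1.704, apex=3.560, x_land=94.134, impact vy=-8.357
  bounce: vy ← 0.63·8.357 = 5.265
Arc 4: start y=0.000, vy=5.265 → t=1.073, apex=1.413, x_land=106.511, impact vy=-5.265
  bounce: vy ← 0.63·5.265 = 3.317
Arc 5: start y=0.000, vy=3.317 → t=0.676, apex=0.561, x_land=114.308, impact vy=-3.317
  bounce: vy ← 0.63·3.317 = 2.090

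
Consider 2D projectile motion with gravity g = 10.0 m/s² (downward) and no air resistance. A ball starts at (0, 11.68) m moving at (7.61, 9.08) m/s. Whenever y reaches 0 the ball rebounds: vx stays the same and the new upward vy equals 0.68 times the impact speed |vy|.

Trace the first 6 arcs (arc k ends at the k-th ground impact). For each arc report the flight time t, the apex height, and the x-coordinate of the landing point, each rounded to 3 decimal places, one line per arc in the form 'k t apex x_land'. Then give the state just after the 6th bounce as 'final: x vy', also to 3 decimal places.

Arc 1: start y=11.680, vy=9.080 → t=2.686, apex=15.802, x_land=20.439, impact vy=-17.778
  bounce: vy ← 0.68·17.778 = 12.089
Arc 2: start y=0.000, vy=12.089 → t=2.418, apex=7.307, x_land=38.838, impact vy=-12.089
  bounce: vy ← 0.68·12.089 = 8.220
Arc 3: start y=0.000, vy=8.220 → t=1.644, apex=3.379, x_land=51.349, impact vy=-8.220
  bounce: vy ← 0.68·8.220 = 5.590
Arc 4: start y=0.000, vy=5.590 → t=1.118, apex=1.562, x_land=59.857, impact vy=-5.590
  bounce: vy ← 0.68·5.590 = 3.801
Arc 5: start y=0.000, vy=3.801 → t=0.760, apex=0.722, x_land=65.642, impact vy=-3.801
  bounce: vy ← 0.68·3.801 = 2.585
Arc 6: start y=0.000, vy=2.585 → t=0.517, apex=0.334, x_land=69.576, impact vy=-2.585
  bounce: vy ← 0.68·2.585 = 1.758

1 2.686 15.802 20.439
2 2.418 7.307 38.838
3 1.644 3.379 51.349
4 1.118 1.562 59.857
5 0.760 0.722 65.642
6 0.517 0.334 69.576
final: 69.576 1.758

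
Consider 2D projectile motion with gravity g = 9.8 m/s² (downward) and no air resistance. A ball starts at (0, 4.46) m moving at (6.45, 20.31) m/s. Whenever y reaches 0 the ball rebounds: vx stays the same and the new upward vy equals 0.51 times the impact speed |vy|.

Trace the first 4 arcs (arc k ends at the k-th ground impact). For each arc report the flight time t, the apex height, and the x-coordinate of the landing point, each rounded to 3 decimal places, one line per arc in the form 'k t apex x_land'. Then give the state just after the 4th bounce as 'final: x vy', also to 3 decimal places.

Arc 1: start y=4.460, vy=20.310 → t=4.354, apex=25.506, x_land=28.083, impact vy=-22.359
  bounce: vy ← 0.51·22.359 = 11.403
Arc 2: start y=0.000, vy=11.403 → t=2.327, apex=6.634, x_land=43.093, impact vy=-11.403
  bounce: vy ← 0.51·11.403 = 5.816
Arc 3: start y=0.000, vy=5.816 → t=1.187, apex=1.726, x_land=50.748, impact vy=-5.816
  bounce: vy ← 0.51·5.816 = 2.966
Arc 4: start y=0.000, vy=2.966 → t=0.605, apex=0.449, x_land=54.652, impact vy=-2.966
  bounce: vy ← 0.51·2.966 = 1.513

1 4.354 25.506 28.083
2 2.327 6.634 43.093
3 1.187 1.726 50.748
4 0.605 0.449 54.652
final: 54.652 1.513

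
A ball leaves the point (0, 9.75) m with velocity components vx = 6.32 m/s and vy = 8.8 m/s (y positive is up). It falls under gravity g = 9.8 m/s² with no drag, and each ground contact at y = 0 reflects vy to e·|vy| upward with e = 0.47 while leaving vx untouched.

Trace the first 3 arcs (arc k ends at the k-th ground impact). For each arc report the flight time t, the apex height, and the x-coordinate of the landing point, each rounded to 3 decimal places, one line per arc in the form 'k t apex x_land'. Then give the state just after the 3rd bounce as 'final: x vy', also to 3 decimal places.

Arc 1: start y=9.750, vy=8.800 → t=2.570, apex=13.701, x_land=16.243, impact vy=-16.387
  bounce: vy ← 0.47·16.387 = 7.702
Arc 2: start y=0.000, vy=7.702 → t=1.572, apex=3.027, x_land=26.177, impact vy=-7.702
  bounce: vy ← 0.47·7.702 = 3.620
Arc 3: start y=0.000, vy=3.620 → t=0.739, apex=0.669, x_land=30.846, impact vy=-3.620
  bounce: vy ← 0.47·3.620 = 1.701

1 2.570 13.701 16.243
2 1.572 3.027 26.177
3 0.739 0.669 30.846
final: 30.846 1.701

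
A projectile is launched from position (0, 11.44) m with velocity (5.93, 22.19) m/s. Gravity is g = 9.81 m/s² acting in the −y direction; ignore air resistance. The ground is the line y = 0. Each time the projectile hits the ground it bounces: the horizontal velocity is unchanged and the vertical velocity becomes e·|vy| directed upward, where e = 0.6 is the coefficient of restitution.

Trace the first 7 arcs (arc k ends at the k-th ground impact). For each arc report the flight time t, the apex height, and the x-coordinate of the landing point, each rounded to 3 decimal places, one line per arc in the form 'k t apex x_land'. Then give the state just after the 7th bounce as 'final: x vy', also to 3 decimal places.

1 4.991 36.537 29.598
2 3.275 13.153 49.019
3 1.965 4.735 60.672
4 1.179 1.705 67.664
5 0.707 0.614 71.859
6 0.424 0.221 74.376
7 0.255 0.080 75.886
final: 75.886 0.750

Arc 1: start y=11.440, vy=22.190 → t=4.991, apex=36.537, x_land=29.598, impact vy=-26.774
  bounce: vy ← 0.6·26.774 = 16.064
Arc 2: start y=0.000, vy=16.064 → t=3.275, apex=13.153, x_land=49.019, impact vy=-16.064
  bounce: vy ← 0.6·16.064 = 9.639
Arc 3: start y=0.000, vy=9.639 → t=1.965, apex=4.735, x_land=60.672, impact vy=-9.639
  bounce: vy ← 0.6·9.639 = 5.783
Arc 4: start y=0.000, vy=5.783 → t=1.179, apex=1.705, x_land=67.664, impact vy=-5.783
  bounce: vy ← 0.6·5.783 = 3.470
Arc 5: start y=0.000, vy=3.470 → t=0.707, apex=0.614, x_land=71.859, impact vy=-3.470
  bounce: vy ← 0.6·3.470 = 2.082
Arc 6: start y=0.000, vy=2.082 → t=0.424, apex=0.221, x_land=74.376, impact vy=-2.082
  bounce: vy ← 0.6·2.082 = 1.249
Arc 7: start y=0.000, vy=1.249 → t=0.255, apex=0.080, x_land=75.886, impact vy=-1.249
  bounce: vy ← 0.6·1.249 = 0.750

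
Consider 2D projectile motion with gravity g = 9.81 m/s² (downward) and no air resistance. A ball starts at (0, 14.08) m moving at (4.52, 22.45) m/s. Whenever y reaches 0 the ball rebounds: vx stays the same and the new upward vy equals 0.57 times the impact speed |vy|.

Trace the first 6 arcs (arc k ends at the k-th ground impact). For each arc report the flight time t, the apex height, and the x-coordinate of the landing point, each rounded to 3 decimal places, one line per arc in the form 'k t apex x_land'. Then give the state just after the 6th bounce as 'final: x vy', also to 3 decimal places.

1 5.136 39.768 23.214
2 3.246 12.921 37.886
3 1.850 4.198 46.249
4 1.055 1.364 51.016
5 0.601 0.443 53.733
6 0.343 0.144 55.282
final: 55.282 0.958

Arc 1: start y=14.080, vy=22.450 → t=5.136, apex=39.768, x_land=23.214, impact vy=-27.933
  bounce: vy ← 0.57·27.933 = 15.922
Arc 2: start y=0.000, vy=15.922 → t=3.246, apex=12.921, x_land=37.886, impact vy=-15.922
  bounce: vy ← 0.57·15.922 = 9.075
Arc 3: start y=0.000, vy=9.075 → t=1.850, apex=4.198, x_land=46.249, impact vy=-9.075
  bounce: vy ← 0.57·9.075 = 5.173
Arc 4: start y=0.000, vy=5.173 → t=1.055, apex=1.364, x_land=51.016, impact vy=-5.173
  bounce: vy ← 0.57·5.173 = 2.949
Arc 5: start y=0.000, vy=2.949 → t=0.601, apex=0.443, x_land=53.733, impact vy=-2.949
  bounce: vy ← 0.57·2.949 = 1.681
Arc 6: start y=0.000, vy=1.681 → t=0.343, apex=0.144, x_land=55.282, impact vy=-1.681
  bounce: vy ← 0.57·1.681 = 0.958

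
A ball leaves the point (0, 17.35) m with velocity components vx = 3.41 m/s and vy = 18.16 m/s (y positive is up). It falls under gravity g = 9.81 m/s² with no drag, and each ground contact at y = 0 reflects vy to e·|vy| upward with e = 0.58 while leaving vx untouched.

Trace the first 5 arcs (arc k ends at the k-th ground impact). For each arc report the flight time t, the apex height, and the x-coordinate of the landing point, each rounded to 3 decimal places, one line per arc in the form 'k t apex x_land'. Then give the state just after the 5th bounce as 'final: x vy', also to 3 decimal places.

1 4.490 34.159 15.311
2 3.061 11.491 25.750
3 1.775 3.866 31.804
4 1.030 1.300 35.316
5 0.597 0.437 37.353
final: 37.353 1.699

Arc 1: start y=17.350, vy=18.160 → t=4.490, apex=34.159, x_land=15.311, impact vy=-25.888
  bounce: vy ← 0.58·25.888 = 15.015
Arc 2: start y=0.000, vy=15.015 → t=3.061, apex=11.491, x_land=25.750, impact vy=-15.015
  bounce: vy ← 0.58·15.015 = 8.709
Arc 3: start y=0.000, vy=8.709 → t=1.775, apex=3.866, x_land=31.804, impact vy=-8.709
  bounce: vy ← 0.58·8.709 = 5.051
Arc 4: start y=0.000, vy=5.051 → t=1.030, apex=1.300, x_land=35.316, impact vy=-5.051
  bounce: vy ← 0.58·5.051 = 2.930
Arc 5: start y=0.000, vy=2.930 → t=0.597, apex=0.437, x_land=37.353, impact vy=-2.930
  bounce: vy ← 0.58·2.930 = 1.699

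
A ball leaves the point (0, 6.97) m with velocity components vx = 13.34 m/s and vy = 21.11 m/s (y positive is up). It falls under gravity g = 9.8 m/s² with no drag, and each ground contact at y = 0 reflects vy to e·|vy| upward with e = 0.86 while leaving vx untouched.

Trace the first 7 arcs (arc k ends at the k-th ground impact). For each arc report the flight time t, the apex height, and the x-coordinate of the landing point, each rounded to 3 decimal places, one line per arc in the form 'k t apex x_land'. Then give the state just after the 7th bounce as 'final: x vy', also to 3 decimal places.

Arc 1: start y=6.970, vy=21.110 → t=4.616, apex=29.706, x_land=61.581, impact vy=-24.130
  bounce: vy ← 0.86·24.130 = 20.752
Arc 2: start y=0.000, vy=20.752 → t=4.235, apex=21.971, x_land=118.077, impact vy=-20.752
  bounce: vy ← 0.86·20.752 = 17.846
Arc 3: start y=0.000, vy=17.846 → t=3.642, apex=16.250, x_land=166.662, impact vy=-17.846
  bounce: vy ← 0.86·17.846 = 15.348
Arc 4: start y=0.000, vy=15.348 → t=3.132, apex=12.018, x_land=208.446, impact vy=-15.348
  bounce: vy ← 0.86·15.348 = 13.199
Arc 5: start y=0.000, vy=13.199 → t=2.694, apex=8.889, x_land=244.380, impact vy=-13.199
  bounce: vy ← 0.86·13.199 = 11.351
Arc 6: start y=0.000, vy=11.351 → t=2.317, apex=6.574, x_land=275.283, impact vy=-11.351
  bounce: vy ← 0.86·11.351 = 9.762
Arc 7: start y=0.000, vy=9.762 → t=1.992, apex=4.862, x_land=301.860, impact vy=-9.762
  bounce: vy ← 0.86·9.762 = 8.395

1 4.616 29.706 61.581
2 4.235 21.971 118.077
3 3.642 16.250 166.662
4 3.132 12.018 208.446
5 2.694 8.889 244.380
6 2.317 6.574 275.283
7 1.992 4.862 301.860
final: 301.860 8.395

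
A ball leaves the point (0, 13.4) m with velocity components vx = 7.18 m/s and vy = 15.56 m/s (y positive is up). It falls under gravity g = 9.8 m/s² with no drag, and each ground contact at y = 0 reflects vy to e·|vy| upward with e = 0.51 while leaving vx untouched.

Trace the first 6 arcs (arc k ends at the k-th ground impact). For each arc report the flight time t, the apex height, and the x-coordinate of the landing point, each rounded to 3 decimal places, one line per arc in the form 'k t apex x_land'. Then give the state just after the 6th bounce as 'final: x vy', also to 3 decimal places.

Arc 1: start y=13.400, vy=15.560 → t=3.880, apex=25.753, x_land=27.860, impact vy=-22.467
  bounce: vy ← 0.51·22.467 = 11.458
Arc 2: start y=0.000, vy=11.458 → t=2.338, apex=6.698, x_land=44.650, impact vy=-11.458
  bounce: vy ← 0.51·11.458 = 5.844
Arc 3: start y=0.000, vy=5.844 → t=1.193, apex=1.742, x_land=53.213, impact vy=-5.844
  bounce: vy ← 0.51·5.844 = 2.980
Arc 4: start y=0.000, vy=2.980 → t=0.608, apex=0.453, x_land=57.580, impact vy=-2.980
  bounce: vy ← 0.51·2.980 = 1.520
Arc 5: start y=0.000, vy=1.520 → t=0.310, apex=0.118, x_land=59.807, impact vy=-1.520
  bounce: vy ← 0.51·1.520 = 0.775
Arc 6: start y=0.000, vy=0.775 → t=0.158, apex=0.031, x_land=60.943, impact vy=-0.775
  bounce: vy ← 0.51·0.775 = 0.395

1 3.880 25.753 27.860
2 2.338 6.698 44.650
3 1.193 1.742 53.213
4 0.608 0.453 57.580
5 0.310 0.118 59.807
6 0.158 0.031 60.943
final: 60.943 0.395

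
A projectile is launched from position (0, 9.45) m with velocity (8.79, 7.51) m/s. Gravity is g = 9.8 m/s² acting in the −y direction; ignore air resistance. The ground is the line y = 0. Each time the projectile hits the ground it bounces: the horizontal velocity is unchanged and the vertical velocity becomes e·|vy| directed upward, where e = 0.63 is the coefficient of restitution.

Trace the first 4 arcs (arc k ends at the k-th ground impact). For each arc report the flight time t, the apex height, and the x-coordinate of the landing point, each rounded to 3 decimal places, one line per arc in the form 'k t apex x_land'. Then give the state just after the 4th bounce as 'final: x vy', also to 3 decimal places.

Arc 1: start y=9.450, vy=7.510 → t=2.352, apex=12.328, x_land=20.678, impact vy=-15.544
  bounce: vy ← 0.63·15.544 = 9.793
Arc 2: start y=0.000, vy=9.793 → t=1.999, apex=4.893, x_land=38.245, impact vy=-9.793
  bounce: vy ← 0.63·9.793 = 6.169
Arc 3: start y=0.000, vy=6.169 → t=1.259, apex=1.942, x_land=49.313, impact vy=-6.169
  bounce: vy ← 0.63·6.169 = 3.887
Arc 4: start y=0.000, vy=3.887 → t=0.793, apex=0.771, x_land=56.285, impact vy=-3.887
  bounce: vy ← 0.63·3.887 = 2.449

1 2.352 12.328 20.678
2 1.999 4.893 38.245
3 1.259 1.942 49.313
4 0.793 0.771 56.285
final: 56.285 2.449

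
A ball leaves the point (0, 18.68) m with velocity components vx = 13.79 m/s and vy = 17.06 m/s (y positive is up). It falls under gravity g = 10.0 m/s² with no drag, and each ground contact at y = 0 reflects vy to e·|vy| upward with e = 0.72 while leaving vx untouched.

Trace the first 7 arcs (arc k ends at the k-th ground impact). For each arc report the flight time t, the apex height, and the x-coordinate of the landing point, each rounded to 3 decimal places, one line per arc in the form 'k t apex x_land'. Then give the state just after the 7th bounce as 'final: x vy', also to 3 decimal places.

Arc 1: start y=18.680, vy=17.060 → t=4.284, apex=33.232, x_land=59.077, impact vy=-25.781
  bounce: vy ← 0.72·25.781 = 18.562
Arc 2: start y=0.000, vy=18.562 → t=3.712, apex=17.228, x_land=110.272, impact vy=-18.562
  bounce: vy ← 0.72·18.562 = 13.365
Arc 3: start y=0.000, vy=13.365 → t=2.673, apex=8.931, x_land=147.131, impact vy=-13.365
  bounce: vy ← 0.72·13.365 = 9.623
Arc 4: start y=0.000, vy=9.623 → t=1.925, apex=4.630, x_land=173.671, impact vy=-9.623
  bounce: vy ← 0.72·9.623 = 6.928
Arc 5: start y=0.000, vy=6.928 → t=1.386, apex=2.400, x_land=192.779, impact vy=-6.928
  bounce: vy ← 0.72·6.928 = 4.988
Arc 6: start y=0.000, vy=4.988 → t=0.998, apex=1.244, x_land=206.537, impact vy=-4.988
  bounce: vy ← 0.72·4.988 = 3.592
Arc 7: start y=0.000, vy=3.592 → t=0.718, apex=0.645, x_land=216.442, impact vy=-3.592
  bounce: vy ← 0.72·3.592 = 2.586

1 4.284 33.232 59.077
2 3.712 17.228 110.272
3 2.673 8.931 147.131
4 1.925 4.630 173.671
5 1.386 2.400 192.779
6 0.998 1.244 206.537
7 0.718 0.645 216.442
final: 216.442 2.586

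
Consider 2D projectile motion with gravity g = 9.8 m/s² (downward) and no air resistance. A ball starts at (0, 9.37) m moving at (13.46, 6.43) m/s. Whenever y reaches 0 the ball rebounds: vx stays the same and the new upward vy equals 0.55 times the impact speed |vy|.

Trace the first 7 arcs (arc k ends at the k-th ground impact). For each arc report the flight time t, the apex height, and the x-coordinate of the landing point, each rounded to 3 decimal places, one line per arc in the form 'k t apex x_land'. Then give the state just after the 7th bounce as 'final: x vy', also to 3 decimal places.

Arc 1: start y=9.370, vy=6.430 → t=2.187, apex=11.479, x_land=29.433, impact vy=-15.000
  bounce: vy ← 0.55·15.000 = 8.250
Arc 2: start y=0.000, vy=8.250 → t=1.684, apex=3.473, x_land=52.095, impact vy=-8.250
  bounce: vy ← 0.55·8.250 = 4.537
Arc 3: start y=0.000, vy=4.537 → t=0.926, apex=1.050, x_land=64.560, impact vy=-4.537
  bounce: vy ← 0.55·4.537 = 2.496
Arc 4: start y=0.000, vy=2.496 → t=0.509, apex=0.318, x_land=71.415, impact vy=-2.496
  bounce: vy ← 0.55·2.496 = 1.373
Arc 5: start y=0.000, vy=1.373 → t=0.280, apex=0.096, x_land=75.185, impact vy=-1.373
  bounce: vy ← 0.55·1.373 = 0.755
Arc 6: start y=0.000, vy=0.755 → t=0.154, apex=0.029, x_land=77.259, impact vy=-0.755
  bounce: vy ← 0.55·0.755 = 0.415
Arc 7: start y=0.000, vy=0.415 → t=0.085, apex=0.009, x_land=78.400, impact vy=-0.415
  bounce: vy ← 0.55·0.415 = 0.228

1 2.187 11.479 29.433
2 1.684 3.473 52.095
3 0.926 1.050 64.560
4 0.509 0.318 71.415
5 0.280 0.096 75.185
6 0.154 0.029 77.259
7 0.085 0.009 78.400
final: 78.400 0.228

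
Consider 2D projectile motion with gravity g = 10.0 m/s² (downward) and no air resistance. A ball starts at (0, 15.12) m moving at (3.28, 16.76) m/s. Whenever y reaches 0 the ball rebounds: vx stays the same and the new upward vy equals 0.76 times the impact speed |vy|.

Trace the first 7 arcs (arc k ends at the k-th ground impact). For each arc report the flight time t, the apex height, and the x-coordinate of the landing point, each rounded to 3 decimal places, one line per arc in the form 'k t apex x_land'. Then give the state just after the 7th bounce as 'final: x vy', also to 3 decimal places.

Arc 1: start y=15.120, vy=16.760 → t=4.091, apex=29.165, x_land=13.419, impact vy=-24.152
  bounce: vy ← 0.76·24.152 = 18.355
Arc 2: start y=0.000, vy=18.355 → t=3.671, apex=16.846, x_land=25.460, impact vy=-18.355
  bounce: vy ← 0.76·18.355 = 13.950
Arc 3: start y=0.000, vy=13.950 → t=2.790, apex=9.730, x_land=34.611, impact vy=-13.950
  bounce: vy ← 0.76·13.950 = 10.602
Arc 4: start y=0.000, vy=10.602 → t=2.120, apex=5.620, x_land=41.566, impact vy=-10.602
  bounce: vy ← 0.76·10.602 = 8.057
Arc 5: start y=0.000, vy=8.057 → t=1.611, apex=3.246, x_land=46.852, impact vy=-8.057
  bounce: vy ← 0.76·8.057 = 6.124
Arc 6: start y=0.000, vy=6.124 → t=1.225, apex=1.875, x_land=50.869, impact vy=-6.124
  bounce: vy ← 0.76·6.124 = 4.654
Arc 7: start y=0.000, vy=4.654 → t=0.931, apex=1.083, x_land=53.922, impact vy=-4.654
  bounce: vy ← 0.76·4.654 = 3.537

1 4.091 29.165 13.419
2 3.671 16.846 25.460
3 2.790 9.730 34.611
4 2.120 5.620 41.566
5 1.611 3.246 46.852
6 1.225 1.875 50.869
7 0.931 1.083 53.922
final: 53.922 3.537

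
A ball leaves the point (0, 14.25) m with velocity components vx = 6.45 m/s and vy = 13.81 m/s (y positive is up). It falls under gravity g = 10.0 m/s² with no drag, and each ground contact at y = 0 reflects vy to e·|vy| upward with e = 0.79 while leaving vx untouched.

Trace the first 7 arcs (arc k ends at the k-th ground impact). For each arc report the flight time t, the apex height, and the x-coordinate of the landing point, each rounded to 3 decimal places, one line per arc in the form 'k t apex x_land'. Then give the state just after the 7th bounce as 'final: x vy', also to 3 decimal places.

Arc 1: start y=14.250, vy=13.810 → t=3.562, apex=23.786, x_land=22.975, impact vy=-21.811
  bounce: vy ← 0.79·21.811 = 17.231
Arc 2: start y=0.000, vy=17.231 → t=3.446, apex=14.845, x_land=45.203, impact vy=-17.231
  bounce: vy ← 0.79·17.231 = 13.612
Arc 3: start y=0.000, vy=13.612 → t=2.722, apex=9.265, x_land=62.763, impact vy=-13.612
  bounce: vy ← 0.79·13.612 = 10.754
Arc 4: start y=0.000, vy=10.754 → t=2.151, apex=5.782, x_land=76.635, impact vy=-10.754
  bounce: vy ← 0.79·10.754 = 8.495
Arc 5: start y=0.000, vy=8.495 → t=1.699, apex=3.609, x_land=87.594, impact vy=-8.495
  bounce: vy ← 0.79·8.495 = 6.711
Arc 6: start y=0.000, vy=6.711 → t=1.342, apex=2.252, x_land=96.252, impact vy=-6.711
  bounce: vy ← 0.79·6.711 = 5.302
Arc 7: start y=0.000, vy=5.302 → t=1.060, apex=1.406, x_land=103.091, impact vy=-5.302
  bounce: vy ← 0.79·5.302 = 4.189

1 3.562 23.786 22.975
2 3.446 14.845 45.203
3 2.722 9.265 62.763
4 2.151 5.782 76.635
5 1.699 3.609 87.594
6 1.342 2.252 96.252
7 1.060 1.406 103.091
final: 103.091 4.189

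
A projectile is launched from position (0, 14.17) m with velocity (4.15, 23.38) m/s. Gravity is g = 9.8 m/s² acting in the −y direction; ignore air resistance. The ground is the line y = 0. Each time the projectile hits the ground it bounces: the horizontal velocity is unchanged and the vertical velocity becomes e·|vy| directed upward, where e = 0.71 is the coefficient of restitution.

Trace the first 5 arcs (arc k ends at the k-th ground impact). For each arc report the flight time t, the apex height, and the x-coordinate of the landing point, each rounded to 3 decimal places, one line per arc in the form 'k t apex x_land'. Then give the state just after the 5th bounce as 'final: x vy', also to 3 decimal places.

1 5.315 42.059 22.059
2 4.160 21.202 39.324
3 2.954 10.688 51.582
4 2.097 5.388 60.286
5 1.489 2.716 66.465
final: 66.465 5.180

Arc 1: start y=14.170, vy=23.380 → t=5.315, apex=42.059, x_land=22.059, impact vy=-28.712
  bounce: vy ← 0.71·28.712 = 20.385
Arc 2: start y=0.000, vy=20.385 → t=4.160, apex=21.202, x_land=39.324, impact vy=-20.385
  bounce: vy ← 0.71·20.385 = 14.474
Arc 3: start y=0.000, vy=14.474 → t=2.954, apex=10.688, x_land=51.582, impact vy=-14.474
  bounce: vy ← 0.71·14.474 = 10.276
Arc 4: start y=0.000, vy=10.276 → t=2.097, apex=5.388, x_land=60.286, impact vy=-10.276
  bounce: vy ← 0.71·10.276 = 7.296
Arc 5: start y=0.000, vy=7.296 → t=1.489, apex=2.716, x_land=66.465, impact vy=-7.296
  bounce: vy ← 0.71·7.296 = 5.180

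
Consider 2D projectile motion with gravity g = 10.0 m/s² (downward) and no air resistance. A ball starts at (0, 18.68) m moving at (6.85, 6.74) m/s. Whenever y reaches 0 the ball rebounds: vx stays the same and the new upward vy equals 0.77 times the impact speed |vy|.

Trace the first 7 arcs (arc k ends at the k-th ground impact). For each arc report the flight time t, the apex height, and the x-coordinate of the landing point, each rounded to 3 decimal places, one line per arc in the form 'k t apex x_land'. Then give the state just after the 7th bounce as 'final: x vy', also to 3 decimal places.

Arc 1: start y=18.680, vy=6.740 → t=2.721, apex=20.951, x_land=18.639, impact vy=-20.470
  bounce: vy ← 0.77·20.470 = 15.762
Arc 2: start y=0.000, vy=15.762 → t=3.152, apex=12.422, x_land=40.233, impact vy=-15.762
  bounce: vy ← 0.77·15.762 = 12.137
Arc 3: start y=0.000, vy=12.137 → t=2.427, apex=7.365, x_land=56.860, impact vy=-12.137
  bounce: vy ← 0.77·12.137 = 9.345
Arc 4: start y=0.000, vy=9.345 → t=1.869, apex=4.367, x_land=69.663, impact vy=-9.345
  bounce: vy ← 0.77·9.345 = 7.196
Arc 5: start y=0.000, vy=7.196 → t=1.439, apex=2.589, x_land=79.522, impact vy=-7.196
  bounce: vy ← 0.77·7.196 = 5.541
Arc 6: start y=0.000, vy=5.541 → t=1.108, apex=1.535, x_land=87.113, impact vy=-5.541
  bounce: vy ← 0.77·5.541 = 4.266
Arc 7: start y=0.000, vy=4.266 → t=0.853, apex=0.910, x_land=92.958, impact vy=-4.266
  bounce: vy ← 0.77·4.266 = 3.285

1 2.721 20.951 18.639
2 3.152 12.422 40.233
3 2.427 7.365 56.860
4 1.869 4.367 69.663
5 1.439 2.589 79.522
6 1.108 1.535 87.113
7 0.853 0.910 92.958
final: 92.958 3.285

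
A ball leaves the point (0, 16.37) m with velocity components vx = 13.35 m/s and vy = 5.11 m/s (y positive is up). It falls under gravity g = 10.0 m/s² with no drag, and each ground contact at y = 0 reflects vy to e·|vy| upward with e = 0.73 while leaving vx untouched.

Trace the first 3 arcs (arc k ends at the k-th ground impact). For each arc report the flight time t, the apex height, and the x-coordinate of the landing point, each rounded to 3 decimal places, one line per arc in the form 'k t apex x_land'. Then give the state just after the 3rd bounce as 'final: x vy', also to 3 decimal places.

Arc 1: start y=16.370, vy=5.110 → t=2.391, apex=17.676, x_land=31.922, impact vy=-18.802
  bounce: vy ← 0.73·18.802 = 13.725
Arc 2: start y=0.000, vy=13.725 → t=2.745, apex=9.419, x_land=68.569, impact vy=-13.725
  bounce: vy ← 0.73·13.725 = 10.020
Arc 3: start y=0.000, vy=10.020 → t=2.004, apex=5.020, x_land=95.321, impact vy=-10.020
  bounce: vy ← 0.73·10.020 = 7.314

1 2.391 17.676 31.922
2 2.745 9.419 68.569
3 2.004 5.020 95.321
final: 95.321 7.314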